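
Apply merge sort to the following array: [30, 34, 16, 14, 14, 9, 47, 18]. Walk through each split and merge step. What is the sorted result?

Merge sort trace:

Split: [30, 34, 16, 14, 14, 9, 47, 18] -> [30, 34, 16, 14] and [14, 9, 47, 18]
  Split: [30, 34, 16, 14] -> [30, 34] and [16, 14]
    Split: [30, 34] -> [30] and [34]
    Merge: [30] + [34] -> [30, 34]
    Split: [16, 14] -> [16] and [14]
    Merge: [16] + [14] -> [14, 16]
  Merge: [30, 34] + [14, 16] -> [14, 16, 30, 34]
  Split: [14, 9, 47, 18] -> [14, 9] and [47, 18]
    Split: [14, 9] -> [14] and [9]
    Merge: [14] + [9] -> [9, 14]
    Split: [47, 18] -> [47] and [18]
    Merge: [47] + [18] -> [18, 47]
  Merge: [9, 14] + [18, 47] -> [9, 14, 18, 47]
Merge: [14, 16, 30, 34] + [9, 14, 18, 47] -> [9, 14, 14, 16, 18, 30, 34, 47]

Final sorted array: [9, 14, 14, 16, 18, 30, 34, 47]

The merge sort proceeds by recursively splitting the array and merging sorted halves.
After all merges, the sorted array is [9, 14, 14, 16, 18, 30, 34, 47].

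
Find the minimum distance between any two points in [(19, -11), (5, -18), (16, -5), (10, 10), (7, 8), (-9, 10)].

Computing all pairwise distances among 6 points:

d((19, -11), (5, -18)) = 15.6525
d((19, -11), (16, -5)) = 6.7082
d((19, -11), (10, 10)) = 22.8473
d((19, -11), (7, 8)) = 22.4722
d((19, -11), (-9, 10)) = 35.0
d((5, -18), (16, -5)) = 17.0294
d((5, -18), (10, 10)) = 28.4429
d((5, -18), (7, 8)) = 26.0768
d((5, -18), (-9, 10)) = 31.305
d((16, -5), (10, 10)) = 16.1555
d((16, -5), (7, 8)) = 15.8114
d((16, -5), (-9, 10)) = 29.1548
d((10, 10), (7, 8)) = 3.6056 <-- minimum
d((10, 10), (-9, 10)) = 19.0
d((7, 8), (-9, 10)) = 16.1245

Closest pair: (10, 10) and (7, 8) with distance 3.6056

The closest pair is (10, 10) and (7, 8) with Euclidean distance 3.6056. For 6 points, brute-force pairwise comparison is shown above. For large n, the divide-and-conquer algorithm (sort by x, recurse on halves, check the dividing strip) achieves O(n log n).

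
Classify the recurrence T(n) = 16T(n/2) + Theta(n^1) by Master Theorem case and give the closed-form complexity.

Master Theorem for T(n) = 16T(n/2) + O(n^1):

a = 16, b = 2, c = 1
log_b(a) = log_2(16) = 4.0000

Case 1: c = 1 < log_2(16) = 4.0000
T(n) = O(n^(log_2 16)) = O(n^4)

For T(n) = 16T(n/2) + O(n^1): log_2(16) = 4.0000. This is Case 1 of the Master Theorem (c < log_b(a), work dominated by leaves), giving O(n^4).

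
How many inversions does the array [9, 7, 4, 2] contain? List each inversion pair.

Finding inversions in [9, 7, 4, 2]:

(0, 1): arr[0]=9 > arr[1]=7
(0, 2): arr[0]=9 > arr[2]=4
(0, 3): arr[0]=9 > arr[3]=2
(1, 2): arr[1]=7 > arr[2]=4
(1, 3): arr[1]=7 > arr[3]=2
(2, 3): arr[2]=4 > arr[3]=2

Total inversions: 6

The array has 6 inversion(s): (0,1), (0,2), (0,3), (1,2), (1,3), (2,3). Each pair (i,j) satisfies i < j and arr[i] > arr[j].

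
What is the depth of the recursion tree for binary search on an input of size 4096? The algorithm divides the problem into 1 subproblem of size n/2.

For divide and conquer with division factor 2:

Problem sizes at each level:
Level 0: 4096
Level 1: 2048
Level 2: 1024
Level 3: 512
Level 4: 256
Level 5: 128
Level 6: 64
Level 7: 32
Level 8: 16
Level 9: 8
Level 10: 4
Level 11: 2
Level 12: 1

The root is level 0 and the size-1 base case is level 12 (the tree spans levels 0 through 12, i.e. 13 levels counting the root), so the depth is the number of divisions: log_2(4096) = 12

The recursion tree depth is log_2(4096) = 12. At each level, the problem size is divided by 2, so it takes 12 divisions to reduce to a base case of size 1. The algorithm makes 1 recursive call at each level.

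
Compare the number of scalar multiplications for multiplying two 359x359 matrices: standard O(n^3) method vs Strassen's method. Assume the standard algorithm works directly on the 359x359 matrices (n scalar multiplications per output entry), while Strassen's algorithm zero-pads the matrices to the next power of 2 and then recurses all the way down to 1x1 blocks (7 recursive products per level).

Matrix multiplication for 359x359 matrices:

Strassen's algorithm requires power-of-2 dimensions. Pad 359x359 to 512x512 (next power of 2).

Standard algorithm: 359^3 = 46268279 multiplications
Strassen's algorithm: 7^(log2(512)) = 7^9 = 40353607 multiplications
Savings: 46268279 - 40353607 = 5914672 multiplications

Standard: 46268279 multiplications (359^3). Strassen: 40353607 multiplications (7^9, after padding to 512x512). Strassen reduces 8 recursive multiplications to 7 at each level.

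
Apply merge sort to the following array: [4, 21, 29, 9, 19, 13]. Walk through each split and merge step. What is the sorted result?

Merge sort trace:

Split: [4, 21, 29, 9, 19, 13] -> [4, 21, 29] and [9, 19, 13]
  Split: [4, 21, 29] -> [4] and [21, 29]
    Split: [21, 29] -> [21] and [29]
    Merge: [21] + [29] -> [21, 29]
  Merge: [4] + [21, 29] -> [4, 21, 29]
  Split: [9, 19, 13] -> [9] and [19, 13]
    Split: [19, 13] -> [19] and [13]
    Merge: [19] + [13] -> [13, 19]
  Merge: [9] + [13, 19] -> [9, 13, 19]
Merge: [4, 21, 29] + [9, 13, 19] -> [4, 9, 13, 19, 21, 29]

Final sorted array: [4, 9, 13, 19, 21, 29]

The merge sort proceeds by recursively splitting the array and merging sorted halves.
After all merges, the sorted array is [4, 9, 13, 19, 21, 29].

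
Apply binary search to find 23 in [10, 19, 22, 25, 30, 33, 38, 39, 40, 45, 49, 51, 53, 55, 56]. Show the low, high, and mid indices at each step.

Binary search for 23 in [10, 19, 22, 25, 30, 33, 38, 39, 40, 45, 49, 51, 53, 55, 56]:

lo=0, hi=14, mid=7, arr[mid]=39 -> 39 > 23, search left half
lo=0, hi=6, mid=3, arr[mid]=25 -> 25 > 23, search left half
lo=0, hi=2, mid=1, arr[mid]=19 -> 19 < 23, search right half
lo=2, hi=2, mid=2, arr[mid]=22 -> 22 < 23, search right half
lo=3 > hi=2, target 23 not found

Binary search determines that 23 is not in the array after 4 comparisons. The search space was exhausted without finding the target.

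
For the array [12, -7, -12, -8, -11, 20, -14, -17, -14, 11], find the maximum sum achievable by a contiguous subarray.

Using Kadane's algorithm on [12, -7, -12, -8, -11, 20, -14, -17, -14, 11]:

Scanning through the array:
Position 1 (value -7): max_ending_here = 5, max_so_far = 12
Position 2 (value -12): max_ending_here = -7, max_so_far = 12
Position 3 (value -8): max_ending_here = -8, max_so_far = 12
Position 4 (value -11): max_ending_here = -11, max_so_far = 12
Position 5 (value 20): max_ending_here = 20, max_so_far = 20
Position 6 (value -14): max_ending_here = 6, max_so_far = 20
Position 7 (value -17): max_ending_here = -11, max_so_far = 20
Position 8 (value -14): max_ending_here = -14, max_so_far = 20
Position 9 (value 11): max_ending_here = 11, max_so_far = 20

Maximum subarray: [20]
Maximum sum: 20

The maximum subarray is [20] with sum 20. This subarray runs from index 5 to index 5.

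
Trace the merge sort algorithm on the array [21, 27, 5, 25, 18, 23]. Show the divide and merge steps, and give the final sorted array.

Merge sort trace:

Split: [21, 27, 5, 25, 18, 23] -> [21, 27, 5] and [25, 18, 23]
  Split: [21, 27, 5] -> [21] and [27, 5]
    Split: [27, 5] -> [27] and [5]
    Merge: [27] + [5] -> [5, 27]
  Merge: [21] + [5, 27] -> [5, 21, 27]
  Split: [25, 18, 23] -> [25] and [18, 23]
    Split: [18, 23] -> [18] and [23]
    Merge: [18] + [23] -> [18, 23]
  Merge: [25] + [18, 23] -> [18, 23, 25]
Merge: [5, 21, 27] + [18, 23, 25] -> [5, 18, 21, 23, 25, 27]

Final sorted array: [5, 18, 21, 23, 25, 27]

The merge sort proceeds by recursively splitting the array and merging sorted halves.
After all merges, the sorted array is [5, 18, 21, 23, 25, 27].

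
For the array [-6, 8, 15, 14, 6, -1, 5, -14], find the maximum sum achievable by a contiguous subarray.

Using Kadane's algorithm on [-6, 8, 15, 14, 6, -1, 5, -14]:

Scanning through the array:
Position 1 (value 8): max_ending_here = 8, max_so_far = 8
Position 2 (value 15): max_ending_here = 23, max_so_far = 23
Position 3 (value 14): max_ending_here = 37, max_so_far = 37
Position 4 (value 6): max_ending_here = 43, max_so_far = 43
Position 5 (value -1): max_ending_here = 42, max_so_far = 43
Position 6 (value 5): max_ending_here = 47, max_so_far = 47
Position 7 (value -14): max_ending_here = 33, max_so_far = 47

Maximum subarray: [8, 15, 14, 6, -1, 5]
Maximum sum: 47

The maximum subarray is [8, 15, 14, 6, -1, 5] with sum 47. This subarray runs from index 1 to index 6.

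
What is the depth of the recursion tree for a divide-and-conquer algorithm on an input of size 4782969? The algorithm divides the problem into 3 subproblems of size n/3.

For divide and conquer with division factor 3:

Problem sizes at each level:
Level 0: 4782969
Level 1: 1594323
Level 2: 531441
Level 3: 177147
Level 4: 59049
Level 5: 19683
Level 6: 6561
Level 7: 2187
Level 8: 729
Level 9: 243
Level 10: 81
Level 11: 27
Level 12: 9
Level 13: 3
Level 14: 1

The root is level 0 and the size-1 base case is level 14 (the tree spans levels 0 through 14, i.e. 15 levels counting the root), so the depth is the number of divisions: log_3(4782969) = 14

The recursion tree depth is log_3(4782969) = 14. At each level, the problem size is divided by 3, so it takes 14 divisions to reduce to a base case of size 1. The algorithm makes 3 recursive calls at each level.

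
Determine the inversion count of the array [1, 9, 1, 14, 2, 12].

Finding inversions in [1, 9, 1, 14, 2, 12]:

(1, 2): arr[1]=9 > arr[2]=1
(1, 4): arr[1]=9 > arr[4]=2
(3, 4): arr[3]=14 > arr[4]=2
(3, 5): arr[3]=14 > arr[5]=12

Total inversions: 4

The array has 4 inversion(s): (1,2), (1,4), (3,4), (3,5). Each pair (i,j) satisfies i < j and arr[i] > arr[j].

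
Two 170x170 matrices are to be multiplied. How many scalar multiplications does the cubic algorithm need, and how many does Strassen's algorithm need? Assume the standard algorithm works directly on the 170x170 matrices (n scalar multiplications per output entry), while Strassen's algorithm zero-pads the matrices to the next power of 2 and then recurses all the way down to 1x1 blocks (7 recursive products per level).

Matrix multiplication for 170x170 matrices:

Strassen's algorithm requires power-of-2 dimensions. Pad 170x170 to 256x256 (next power of 2).

Standard algorithm: 170^3 = 4913000 multiplications
Strassen's algorithm: 7^(log2(256)) = 7^8 = 5764801 multiplications
Difference: 4913000 - 5764801 = -851801 (Strassen uses MORE here due to padding overhead — for small or just-over-power-of-2 n, padding can outweigh the per-level savings)

Standard: 4913000 multiplications (170^3). Strassen: 5764801 multiplications (7^8, after padding to 256x256). Strassen reduces 8 recursive multiplications to 7 at each level.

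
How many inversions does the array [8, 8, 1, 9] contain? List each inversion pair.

Finding inversions in [8, 8, 1, 9]:

(0, 2): arr[0]=8 > arr[2]=1
(1, 2): arr[1]=8 > arr[2]=1

Total inversions: 2

The array has 2 inversion(s): (0,2), (1,2). Each pair (i,j) satisfies i < j and arr[i] > arr[j].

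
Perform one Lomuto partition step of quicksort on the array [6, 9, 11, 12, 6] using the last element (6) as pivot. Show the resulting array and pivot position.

Lomuto partition with pivot = 6:

Initial array: [6, 9, 11, 12, 6]

arr[0]=6 <= 6: swap with position 0, array becomes [6, 9, 11, 12, 6]
arr[1]=9 > 6: no swap
arr[2]=11 > 6: no swap
arr[3]=12 > 6: no swap

Place pivot at position 1: [6, 6, 11, 12, 9]
Pivot position: 1

After partitioning with pivot 6, the array becomes [6, 6, 11, 12, 9]. The pivot is placed at index 1. All elements to the left of the pivot are <= 6, and all elements to the right are > 6.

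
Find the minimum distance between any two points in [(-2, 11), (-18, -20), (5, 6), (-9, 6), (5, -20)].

Computing all pairwise distances among 5 points:

d((-2, 11), (-18, -20)) = 34.8855
d((-2, 11), (5, 6)) = 8.6023 <-- minimum
d((-2, 11), (-9, 6)) = 8.6023 <-- minimum
d((-2, 11), (5, -20)) = 31.7805
d((-18, -20), (5, 6)) = 34.7131
d((-18, -20), (-9, 6)) = 27.5136
d((-18, -20), (5, -20)) = 23.0
d((5, 6), (-9, 6)) = 14.0
d((5, 6), (5, -20)) = 26.0
d((-9, 6), (5, -20)) = 29.5296

Minimum distance: 8.6023 (tie among 2 pairs: (-2, 11) and (5, 6); (-2, 11) and (-9, 6))

The minimum Euclidean distance is 8.6023. There is a tie: 2 pairs achieve this minimum — (-2, 11) and (5, 6); (-2, 11) and (-9, 6). Any of these is a valid closest pair. For 5 points, brute-force pairwise comparison is shown above. For large n, the divide-and-conquer algorithm (sort by x, recurse on halves, check the dividing strip) achieves O(n log n).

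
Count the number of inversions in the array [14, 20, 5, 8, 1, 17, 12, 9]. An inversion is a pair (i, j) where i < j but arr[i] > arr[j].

Finding inversions in [14, 20, 5, 8, 1, 17, 12, 9]:

(0, 2): arr[0]=14 > arr[2]=5
(0, 3): arr[0]=14 > arr[3]=8
(0, 4): arr[0]=14 > arr[4]=1
(0, 6): arr[0]=14 > arr[6]=12
(0, 7): arr[0]=14 > arr[7]=9
(1, 2): arr[1]=20 > arr[2]=5
(1, 3): arr[1]=20 > arr[3]=8
(1, 4): arr[1]=20 > arr[4]=1
(1, 5): arr[1]=20 > arr[5]=17
(1, 6): arr[1]=20 > arr[6]=12
(1, 7): arr[1]=20 > arr[7]=9
(2, 4): arr[2]=5 > arr[4]=1
(3, 4): arr[3]=8 > arr[4]=1
(5, 6): arr[5]=17 > arr[6]=12
(5, 7): arr[5]=17 > arr[7]=9
(6, 7): arr[6]=12 > arr[7]=9

Total inversions: 16

The array has 16 inversion(s): (0,2), (0,3), (0,4), (0,6), (0,7), (1,2), (1,3), (1,4), (1,5), (1,6), (1,7), (2,4), (3,4), (5,6), (5,7), (6,7). Each pair (i,j) satisfies i < j and arr[i] > arr[j].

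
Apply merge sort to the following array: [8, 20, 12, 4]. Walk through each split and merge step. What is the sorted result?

Merge sort trace:

Split: [8, 20, 12, 4] -> [8, 20] and [12, 4]
  Split: [8, 20] -> [8] and [20]
  Merge: [8] + [20] -> [8, 20]
  Split: [12, 4] -> [12] and [4]
  Merge: [12] + [4] -> [4, 12]
Merge: [8, 20] + [4, 12] -> [4, 8, 12, 20]

Final sorted array: [4, 8, 12, 20]

The merge sort proceeds by recursively splitting the array and merging sorted halves.
After all merges, the sorted array is [4, 8, 12, 20].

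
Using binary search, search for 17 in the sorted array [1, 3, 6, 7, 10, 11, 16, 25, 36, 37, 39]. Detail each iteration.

Binary search for 17 in [1, 3, 6, 7, 10, 11, 16, 25, 36, 37, 39]:

lo=0, hi=10, mid=5, arr[mid]=11 -> 11 < 17, search right half
lo=6, hi=10, mid=8, arr[mid]=36 -> 36 > 17, search left half
lo=6, hi=7, mid=6, arr[mid]=16 -> 16 < 17, search right half
lo=7, hi=7, mid=7, arr[mid]=25 -> 25 > 17, search left half
lo=7 > hi=6, target 17 not found

Binary search determines that 17 is not in the array after 4 comparisons. The search space was exhausted without finding the target.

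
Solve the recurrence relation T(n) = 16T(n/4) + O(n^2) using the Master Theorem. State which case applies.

Master Theorem for T(n) = 16T(n/4) + O(n^2):

a = 16, b = 4, c = 2
log_b(a) = log_4(16) = 2.0000

Case 2: c = 2 = log_4(16) = 2.0000
T(n) = O(n^2 log n) = O(n^2 log n)

For T(n) = 16T(n/4) + O(n^2): log_4(16) = 2.0000. This is Case 2 of the Master Theorem (c = log_b(a), equal work at all levels), giving O(n^2 log n).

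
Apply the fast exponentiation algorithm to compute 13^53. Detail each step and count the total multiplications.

Computing 13^53 by squaring (build up from 13^1; each line after the first costs one multiplication):

13^1 = 13
13^2 = (13^1)^2 = 13^2 = 169
13^3 = 13 * 13^2 = 13 * 169 = 2197
13^6 = (13^3)^2 = 2197^2 = 4826809
13^12 = (13^6)^2 = 4826809^2 = 23298085122481
13^13 = 13 * 13^12 = 13 * 23298085122481 = 302875106592253
13^26 = (13^13)^2 = 302875106592253^2 = 91733330193268616658399616009
13^52 = (13^26)^2 = 91733330193268616658399616009^2 = 8415003868347247618489696679505181495471801448798649088081
13^53 = 13 * 13^52 = 13 * 8415003868347247618489696679505181495471801448798649088081 = 109395050288514219040366056833567359441133418834382438145053

Result: 109395050288514219040366056833567359441133418834382438145053
Multiplications needed: 8 (8 lines after 13^1)

13^53 = 109395050288514219040366056833567359441133418834382438145053. Using exponentiation by squaring, this requires 8 multiplications. The key idea: if the exponent is even, square the half-power; if odd, multiply by the base once.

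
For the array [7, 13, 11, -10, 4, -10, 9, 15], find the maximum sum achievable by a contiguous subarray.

Using Kadane's algorithm on [7, 13, 11, -10, 4, -10, 9, 15]:

Scanning through the array:
Position 1 (value 13): max_ending_here = 20, max_so_far = 20
Position 2 (value 11): max_ending_here = 31, max_so_far = 31
Position 3 (value -10): max_ending_here = 21, max_so_far = 31
Position 4 (value 4): max_ending_here = 25, max_so_far = 31
Position 5 (value -10): max_ending_here = 15, max_so_far = 31
Position 6 (value 9): max_ending_here = 24, max_so_far = 31
Position 7 (value 15): max_ending_here = 39, max_so_far = 39

Maximum subarray: [7, 13, 11, -10, 4, -10, 9, 15]
Maximum sum: 39

The maximum subarray is [7, 13, 11, -10, 4, -10, 9, 15] with sum 39. This subarray runs from index 0 to index 7.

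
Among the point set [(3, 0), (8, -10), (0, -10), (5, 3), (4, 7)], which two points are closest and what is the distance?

Computing all pairwise distances among 5 points:

d((3, 0), (8, -10)) = 11.1803
d((3, 0), (0, -10)) = 10.4403
d((3, 0), (5, 3)) = 3.6056 <-- minimum
d((3, 0), (4, 7)) = 7.0711
d((8, -10), (0, -10)) = 8.0
d((8, -10), (5, 3)) = 13.3417
d((8, -10), (4, 7)) = 17.4642
d((0, -10), (5, 3)) = 13.9284
d((0, -10), (4, 7)) = 17.4642
d((5, 3), (4, 7)) = 4.1231

Closest pair: (3, 0) and (5, 3) with distance 3.6056

The closest pair is (3, 0) and (5, 3) with Euclidean distance 3.6056. For 5 points, brute-force pairwise comparison is shown above. For large n, the divide-and-conquer algorithm (sort by x, recurse on halves, check the dividing strip) achieves O(n log n).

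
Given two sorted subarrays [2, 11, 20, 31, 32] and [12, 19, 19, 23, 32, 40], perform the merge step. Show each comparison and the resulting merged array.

Merging process:

Compare 2 vs 12: take 2 from left. Merged: [2]
Compare 11 vs 12: take 11 from left. Merged: [2, 11]
Compare 20 vs 12: take 12 from right. Merged: [2, 11, 12]
Compare 20 vs 19: take 19 from right. Merged: [2, 11, 12, 19]
Compare 20 vs 19: take 19 from right. Merged: [2, 11, 12, 19, 19]
Compare 20 vs 23: take 20 from left. Merged: [2, 11, 12, 19, 19, 20]
Compare 31 vs 23: take 23 from right. Merged: [2, 11, 12, 19, 19, 20, 23]
Compare 31 vs 32: take 31 from left. Merged: [2, 11, 12, 19, 19, 20, 23, 31]
Compare 32 vs 32: take 32 from left. Merged: [2, 11, 12, 19, 19, 20, 23, 31, 32]
Append remaining from right: [32, 40]. Merged: [2, 11, 12, 19, 19, 20, 23, 31, 32, 32, 40]

Final merged array: [2, 11, 12, 19, 19, 20, 23, 31, 32, 32, 40]
Total comparisons: 9

The merged array is [2, 11, 12, 19, 19, 20, 23, 31, 32, 32, 40], requiring 9 comparisons. The merge step runs in O(n) time where n is the total number of elements.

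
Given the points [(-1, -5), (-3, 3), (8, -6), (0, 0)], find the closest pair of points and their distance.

Computing all pairwise distances among 4 points:

d((-1, -5), (-3, 3)) = 8.2462
d((-1, -5), (8, -6)) = 9.0554
d((-1, -5), (0, 0)) = 5.099
d((-3, 3), (8, -6)) = 14.2127
d((-3, 3), (0, 0)) = 4.2426 <-- minimum
d((8, -6), (0, 0)) = 10.0

Closest pair: (-3, 3) and (0, 0) with distance 4.2426

The closest pair is (-3, 3) and (0, 0) with Euclidean distance 4.2426. For 4 points, brute-force pairwise comparison is shown above. For large n, the divide-and-conquer algorithm (sort by x, recurse on halves, check the dividing strip) achieves O(n log n).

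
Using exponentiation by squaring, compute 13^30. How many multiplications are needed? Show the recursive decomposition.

Computing 13^30 by squaring (build up from 13^1; each line after the first costs one multiplication):

13^1 = 13
13^2 = (13^1)^2 = 13^2 = 169
13^3 = 13 * 13^2 = 13 * 169 = 2197
13^6 = (13^3)^2 = 2197^2 = 4826809
13^7 = 13 * 13^6 = 13 * 4826809 = 62748517
13^14 = (13^7)^2 = 62748517^2 = 3937376385699289
13^15 = 13 * 13^14 = 13 * 3937376385699289 = 51185893014090757
13^30 = (13^15)^2 = 51185893014090757^2 = 2619995643649944960380551432833049

Result: 2619995643649944960380551432833049
Multiplications needed: 7 (7 lines after 13^1)

13^30 = 2619995643649944960380551432833049. Using exponentiation by squaring, this requires 7 multiplications. The key idea: if the exponent is even, square the half-power; if odd, multiply by the base once.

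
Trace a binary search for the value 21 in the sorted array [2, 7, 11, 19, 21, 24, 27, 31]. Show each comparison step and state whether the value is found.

Binary search for 21 in [2, 7, 11, 19, 21, 24, 27, 31]:

lo=0, hi=7, mid=3, arr[mid]=19 -> 19 < 21, search right half
lo=4, hi=7, mid=5, arr[mid]=24 -> 24 > 21, search left half
lo=4, hi=4, mid=4, arr[mid]=21 -> Found target at index 4!

Binary search finds 21 at index 4 after 3 comparisons. The search repeatedly halves the search space by comparing with the middle element.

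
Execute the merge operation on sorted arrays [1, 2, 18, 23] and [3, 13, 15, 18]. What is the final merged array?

Merging process:

Compare 1 vs 3: take 1 from left. Merged: [1]
Compare 2 vs 3: take 2 from left. Merged: [1, 2]
Compare 18 vs 3: take 3 from right. Merged: [1, 2, 3]
Compare 18 vs 13: take 13 from right. Merged: [1, 2, 3, 13]
Compare 18 vs 15: take 15 from right. Merged: [1, 2, 3, 13, 15]
Compare 18 vs 18: take 18 from left. Merged: [1, 2, 3, 13, 15, 18]
Compare 23 vs 18: take 18 from right. Merged: [1, 2, 3, 13, 15, 18, 18]
Append remaining from left: [23]. Merged: [1, 2, 3, 13, 15, 18, 18, 23]

Final merged array: [1, 2, 3, 13, 15, 18, 18, 23]
Total comparisons: 7

The merged array is [1, 2, 3, 13, 15, 18, 18, 23], requiring 7 comparisons. The merge step runs in O(n) time where n is the total number of elements.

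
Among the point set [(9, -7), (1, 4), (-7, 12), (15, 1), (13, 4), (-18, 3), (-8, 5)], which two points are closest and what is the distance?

Computing all pairwise distances among 7 points:

d((9, -7), (1, 4)) = 13.6015
d((9, -7), (-7, 12)) = 24.8395
d((9, -7), (15, 1)) = 10.0
d((9, -7), (13, 4)) = 11.7047
d((9, -7), (-18, 3)) = 28.7924
d((9, -7), (-8, 5)) = 20.8087
d((1, 4), (-7, 12)) = 11.3137
d((1, 4), (15, 1)) = 14.3178
d((1, 4), (13, 4)) = 12.0
d((1, 4), (-18, 3)) = 19.0263
d((1, 4), (-8, 5)) = 9.0554
d((-7, 12), (15, 1)) = 24.5967
d((-7, 12), (13, 4)) = 21.5407
d((-7, 12), (-18, 3)) = 14.2127
d((-7, 12), (-8, 5)) = 7.0711
d((15, 1), (13, 4)) = 3.6056 <-- minimum
d((15, 1), (-18, 3)) = 33.0606
d((15, 1), (-8, 5)) = 23.3452
d((13, 4), (-18, 3)) = 31.0161
d((13, 4), (-8, 5)) = 21.0238
d((-18, 3), (-8, 5)) = 10.198

Closest pair: (15, 1) and (13, 4) with distance 3.6056

The closest pair is (15, 1) and (13, 4) with Euclidean distance 3.6056. For 7 points, brute-force pairwise comparison is shown above. For large n, the divide-and-conquer algorithm (sort by x, recurse on halves, check the dividing strip) achieves O(n log n).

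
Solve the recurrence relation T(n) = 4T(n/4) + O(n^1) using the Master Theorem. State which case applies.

Master Theorem for T(n) = 4T(n/4) + O(n^1):

a = 4, b = 4, c = 1
log_b(a) = log_4(4) = 1.0000

Case 2: c = 1 = log_4(4) = 1.0000
T(n) = O(n^1 log n) = O(n log n)

For T(n) = 4T(n/4) + O(n^1): log_4(4) = 1.0000. This is Case 2 of the Master Theorem (c = log_b(a), equal work at all levels), giving O(n log n).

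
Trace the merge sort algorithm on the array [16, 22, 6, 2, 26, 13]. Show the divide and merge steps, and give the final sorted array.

Merge sort trace:

Split: [16, 22, 6, 2, 26, 13] -> [16, 22, 6] and [2, 26, 13]
  Split: [16, 22, 6] -> [16] and [22, 6]
    Split: [22, 6] -> [22] and [6]
    Merge: [22] + [6] -> [6, 22]
  Merge: [16] + [6, 22] -> [6, 16, 22]
  Split: [2, 26, 13] -> [2] and [26, 13]
    Split: [26, 13] -> [26] and [13]
    Merge: [26] + [13] -> [13, 26]
  Merge: [2] + [13, 26] -> [2, 13, 26]
Merge: [6, 16, 22] + [2, 13, 26] -> [2, 6, 13, 16, 22, 26]

Final sorted array: [2, 6, 13, 16, 22, 26]

The merge sort proceeds by recursively splitting the array and merging sorted halves.
After all merges, the sorted array is [2, 6, 13, 16, 22, 26].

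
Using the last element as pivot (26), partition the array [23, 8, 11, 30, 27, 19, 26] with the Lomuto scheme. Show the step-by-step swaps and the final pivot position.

Lomuto partition with pivot = 26:

Initial array: [23, 8, 11, 30, 27, 19, 26]

arr[0]=23 <= 26: swap with position 0, array becomes [23, 8, 11, 30, 27, 19, 26]
arr[1]=8 <= 26: swap with position 1, array becomes [23, 8, 11, 30, 27, 19, 26]
arr[2]=11 <= 26: swap with position 2, array becomes [23, 8, 11, 30, 27, 19, 26]
arr[3]=30 > 26: no swap
arr[4]=27 > 26: no swap
arr[5]=19 <= 26: swap with position 3, array becomes [23, 8, 11, 19, 27, 30, 26]

Place pivot at position 4: [23, 8, 11, 19, 26, 30, 27]
Pivot position: 4

After partitioning with pivot 26, the array becomes [23, 8, 11, 19, 26, 30, 27]. The pivot is placed at index 4. All elements to the left of the pivot are <= 26, and all elements to the right are > 26.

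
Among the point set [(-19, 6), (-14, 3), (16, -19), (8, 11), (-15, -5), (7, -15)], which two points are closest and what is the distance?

Computing all pairwise distances among 6 points:

d((-19, 6), (-14, 3)) = 5.831 <-- minimum
d((-19, 6), (16, -19)) = 43.0116
d((-19, 6), (8, 11)) = 27.4591
d((-19, 6), (-15, -5)) = 11.7047
d((-19, 6), (7, -15)) = 33.4215
d((-14, 3), (16, -19)) = 37.2022
d((-14, 3), (8, 11)) = 23.4094
d((-14, 3), (-15, -5)) = 8.0623
d((-14, 3), (7, -15)) = 27.6586
d((16, -19), (8, 11)) = 31.0483
d((16, -19), (-15, -5)) = 34.0147
d((16, -19), (7, -15)) = 9.8489
d((8, 11), (-15, -5)) = 28.0179
d((8, 11), (7, -15)) = 26.0192
d((-15, -5), (7, -15)) = 24.1661

Closest pair: (-19, 6) and (-14, 3) with distance 5.831

The closest pair is (-19, 6) and (-14, 3) with Euclidean distance 5.831. For 6 points, brute-force pairwise comparison is shown above. For large n, the divide-and-conquer algorithm (sort by x, recurse on halves, check the dividing strip) achieves O(n log n).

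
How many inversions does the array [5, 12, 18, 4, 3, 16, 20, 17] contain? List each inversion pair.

Finding inversions in [5, 12, 18, 4, 3, 16, 20, 17]:

(0, 3): arr[0]=5 > arr[3]=4
(0, 4): arr[0]=5 > arr[4]=3
(1, 3): arr[1]=12 > arr[3]=4
(1, 4): arr[1]=12 > arr[4]=3
(2, 3): arr[2]=18 > arr[3]=4
(2, 4): arr[2]=18 > arr[4]=3
(2, 5): arr[2]=18 > arr[5]=16
(2, 7): arr[2]=18 > arr[7]=17
(3, 4): arr[3]=4 > arr[4]=3
(6, 7): arr[6]=20 > arr[7]=17

Total inversions: 10

The array has 10 inversion(s): (0,3), (0,4), (1,3), (1,4), (2,3), (2,4), (2,5), (2,7), (3,4), (6,7). Each pair (i,j) satisfies i < j and arr[i] > arr[j].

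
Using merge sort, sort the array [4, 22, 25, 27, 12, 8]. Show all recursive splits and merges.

Merge sort trace:

Split: [4, 22, 25, 27, 12, 8] -> [4, 22, 25] and [27, 12, 8]
  Split: [4, 22, 25] -> [4] and [22, 25]
    Split: [22, 25] -> [22] and [25]
    Merge: [22] + [25] -> [22, 25]
  Merge: [4] + [22, 25] -> [4, 22, 25]
  Split: [27, 12, 8] -> [27] and [12, 8]
    Split: [12, 8] -> [12] and [8]
    Merge: [12] + [8] -> [8, 12]
  Merge: [27] + [8, 12] -> [8, 12, 27]
Merge: [4, 22, 25] + [8, 12, 27] -> [4, 8, 12, 22, 25, 27]

Final sorted array: [4, 8, 12, 22, 25, 27]

The merge sort proceeds by recursively splitting the array and merging sorted halves.
After all merges, the sorted array is [4, 8, 12, 22, 25, 27].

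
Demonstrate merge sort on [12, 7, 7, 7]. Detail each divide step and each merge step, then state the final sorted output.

Merge sort trace:

Split: [12, 7, 7, 7] -> [12, 7] and [7, 7]
  Split: [12, 7] -> [12] and [7]
  Merge: [12] + [7] -> [7, 12]
  Split: [7, 7] -> [7] and [7]
  Merge: [7] + [7] -> [7, 7]
Merge: [7, 12] + [7, 7] -> [7, 7, 7, 12]

Final sorted array: [7, 7, 7, 12]

The merge sort proceeds by recursively splitting the array and merging sorted halves.
After all merges, the sorted array is [7, 7, 7, 12].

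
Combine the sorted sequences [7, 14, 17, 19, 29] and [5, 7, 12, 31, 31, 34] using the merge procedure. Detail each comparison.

Merging process:

Compare 7 vs 5: take 5 from right. Merged: [5]
Compare 7 vs 7: take 7 from left. Merged: [5, 7]
Compare 14 vs 7: take 7 from right. Merged: [5, 7, 7]
Compare 14 vs 12: take 12 from right. Merged: [5, 7, 7, 12]
Compare 14 vs 31: take 14 from left. Merged: [5, 7, 7, 12, 14]
Compare 17 vs 31: take 17 from left. Merged: [5, 7, 7, 12, 14, 17]
Compare 19 vs 31: take 19 from left. Merged: [5, 7, 7, 12, 14, 17, 19]
Compare 29 vs 31: take 29 from left. Merged: [5, 7, 7, 12, 14, 17, 19, 29]
Append remaining from right: [31, 31, 34]. Merged: [5, 7, 7, 12, 14, 17, 19, 29, 31, 31, 34]

Final merged array: [5, 7, 7, 12, 14, 17, 19, 29, 31, 31, 34]
Total comparisons: 8

The merged array is [5, 7, 7, 12, 14, 17, 19, 29, 31, 31, 34], requiring 8 comparisons. The merge step runs in O(n) time where n is the total number of elements.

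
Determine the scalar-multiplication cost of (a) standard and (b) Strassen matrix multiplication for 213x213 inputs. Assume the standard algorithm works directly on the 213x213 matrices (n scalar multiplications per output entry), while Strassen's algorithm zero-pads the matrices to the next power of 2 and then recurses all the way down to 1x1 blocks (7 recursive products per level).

Matrix multiplication for 213x213 matrices:

Strassen's algorithm requires power-of-2 dimensions. Pad 213x213 to 256x256 (next power of 2).

Standard algorithm: 213^3 = 9663597 multiplications
Strassen's algorithm: 7^(log2(256)) = 7^8 = 5764801 multiplications
Savings: 9663597 - 5764801 = 3898796 multiplications

Standard: 9663597 multiplications (213^3). Strassen: 5764801 multiplications (7^8, after padding to 256x256). Strassen reduces 8 recursive multiplications to 7 at each level.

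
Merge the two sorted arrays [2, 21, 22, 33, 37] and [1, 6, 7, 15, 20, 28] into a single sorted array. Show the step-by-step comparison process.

Merging process:

Compare 2 vs 1: take 1 from right. Merged: [1]
Compare 2 vs 6: take 2 from left. Merged: [1, 2]
Compare 21 vs 6: take 6 from right. Merged: [1, 2, 6]
Compare 21 vs 7: take 7 from right. Merged: [1, 2, 6, 7]
Compare 21 vs 15: take 15 from right. Merged: [1, 2, 6, 7, 15]
Compare 21 vs 20: take 20 from right. Merged: [1, 2, 6, 7, 15, 20]
Compare 21 vs 28: take 21 from left. Merged: [1, 2, 6, 7, 15, 20, 21]
Compare 22 vs 28: take 22 from left. Merged: [1, 2, 6, 7, 15, 20, 21, 22]
Compare 33 vs 28: take 28 from right. Merged: [1, 2, 6, 7, 15, 20, 21, 22, 28]
Append remaining from left: [33, 37]. Merged: [1, 2, 6, 7, 15, 20, 21, 22, 28, 33, 37]

Final merged array: [1, 2, 6, 7, 15, 20, 21, 22, 28, 33, 37]
Total comparisons: 9

The merged array is [1, 2, 6, 7, 15, 20, 21, 22, 28, 33, 37], requiring 9 comparisons. The merge step runs in O(n) time where n is the total number of elements.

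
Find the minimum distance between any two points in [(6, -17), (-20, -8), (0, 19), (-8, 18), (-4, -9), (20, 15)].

Computing all pairwise distances among 6 points:

d((6, -17), (-20, -8)) = 27.5136
d((6, -17), (0, 19)) = 36.4966
d((6, -17), (-8, 18)) = 37.6962
d((6, -17), (-4, -9)) = 12.8062
d((6, -17), (20, 15)) = 34.9285
d((-20, -8), (0, 19)) = 33.6006
d((-20, -8), (-8, 18)) = 28.6356
d((-20, -8), (-4, -9)) = 16.0312
d((-20, -8), (20, 15)) = 46.1411
d((0, 19), (-8, 18)) = 8.0623 <-- minimum
d((0, 19), (-4, -9)) = 28.2843
d((0, 19), (20, 15)) = 20.3961
d((-8, 18), (-4, -9)) = 27.2947
d((-8, 18), (20, 15)) = 28.1603
d((-4, -9), (20, 15)) = 33.9411

Closest pair: (0, 19) and (-8, 18) with distance 8.0623

The closest pair is (0, 19) and (-8, 18) with Euclidean distance 8.0623. For 6 points, brute-force pairwise comparison is shown above. For large n, the divide-and-conquer algorithm (sort by x, recurse on halves, check the dividing strip) achieves O(n log n).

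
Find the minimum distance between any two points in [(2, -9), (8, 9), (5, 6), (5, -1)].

Computing all pairwise distances among 4 points:

d((2, -9), (8, 9)) = 18.9737
d((2, -9), (5, 6)) = 15.2971
d((2, -9), (5, -1)) = 8.544
d((8, 9), (5, 6)) = 4.2426 <-- minimum
d((8, 9), (5, -1)) = 10.4403
d((5, 6), (5, -1)) = 7.0

Closest pair: (8, 9) and (5, 6) with distance 4.2426

The closest pair is (8, 9) and (5, 6) with Euclidean distance 4.2426. For 4 points, brute-force pairwise comparison is shown above. For large n, the divide-and-conquer algorithm (sort by x, recurse on halves, check the dividing strip) achieves O(n log n).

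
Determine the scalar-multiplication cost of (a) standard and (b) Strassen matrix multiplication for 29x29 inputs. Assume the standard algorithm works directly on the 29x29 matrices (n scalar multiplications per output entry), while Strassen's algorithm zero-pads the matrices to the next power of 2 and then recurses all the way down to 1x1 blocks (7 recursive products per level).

Matrix multiplication for 29x29 matrices:

Strassen's algorithm requires power-of-2 dimensions. Pad 29x29 to 32x32 (next power of 2).

Standard algorithm: 29^3 = 24389 multiplications
Strassen's algorithm: 7^(log2(32)) = 7^5 = 16807 multiplications
Savings: 24389 - 16807 = 7582 multiplications

Standard: 24389 multiplications (29^3). Strassen: 16807 multiplications (7^5, after padding to 32x32). Strassen reduces 8 recursive multiplications to 7 at each level.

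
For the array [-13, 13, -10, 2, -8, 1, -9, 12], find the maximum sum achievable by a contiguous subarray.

Using Kadane's algorithm on [-13, 13, -10, 2, -8, 1, -9, 12]:

Scanning through the array:
Position 1 (value 13): max_ending_here = 13, max_so_far = 13
Position 2 (value -10): max_ending_here = 3, max_so_far = 13
Position 3 (value 2): max_ending_here = 5, max_so_far = 13
Position 4 (value -8): max_ending_here = -3, max_so_far = 13
Position 5 (value 1): max_ending_here = 1, max_so_far = 13
Position 6 (value -9): max_ending_here = -8, max_so_far = 13
Position 7 (value 12): max_ending_here = 12, max_so_far = 13

Maximum subarray: [13]
Maximum sum: 13

The maximum subarray is [13] with sum 13. This subarray runs from index 1 to index 1.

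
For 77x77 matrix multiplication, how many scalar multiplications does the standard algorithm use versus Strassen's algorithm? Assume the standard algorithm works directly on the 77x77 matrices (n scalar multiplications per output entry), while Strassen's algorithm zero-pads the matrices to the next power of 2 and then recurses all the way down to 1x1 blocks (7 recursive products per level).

Matrix multiplication for 77x77 matrices:

Strassen's algorithm requires power-of-2 dimensions. Pad 77x77 to 128x128 (next power of 2).

Standard algorithm: 77^3 = 456533 multiplications
Strassen's algorithm: 7^(log2(128)) = 7^7 = 823543 multiplications
Difference: 456533 - 823543 = -367010 (Strassen uses MORE here due to padding overhead — for small or just-over-power-of-2 n, padding can outweigh the per-level savings)

Standard: 456533 multiplications (77^3). Strassen: 823543 multiplications (7^7, after padding to 128x128). Strassen reduces 8 recursive multiplications to 7 at each level.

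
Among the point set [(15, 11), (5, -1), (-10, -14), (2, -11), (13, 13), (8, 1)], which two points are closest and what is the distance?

Computing all pairwise distances among 6 points:

d((15, 11), (5, -1)) = 15.6205
d((15, 11), (-10, -14)) = 35.3553
d((15, 11), (2, -11)) = 25.5539
d((15, 11), (13, 13)) = 2.8284 <-- minimum
d((15, 11), (8, 1)) = 12.2066
d((5, -1), (-10, -14)) = 19.8494
d((5, -1), (2, -11)) = 10.4403
d((5, -1), (13, 13)) = 16.1245
d((5, -1), (8, 1)) = 3.6056
d((-10, -14), (2, -11)) = 12.3693
d((-10, -14), (13, 13)) = 35.4683
d((-10, -14), (8, 1)) = 23.4307
d((2, -11), (13, 13)) = 26.4008
d((2, -11), (8, 1)) = 13.4164
d((13, 13), (8, 1)) = 13.0

Closest pair: (15, 11) and (13, 13) with distance 2.8284

The closest pair is (15, 11) and (13, 13) with Euclidean distance 2.8284. For 6 points, brute-force pairwise comparison is shown above. For large n, the divide-and-conquer algorithm (sort by x, recurse on halves, check the dividing strip) achieves O(n log n).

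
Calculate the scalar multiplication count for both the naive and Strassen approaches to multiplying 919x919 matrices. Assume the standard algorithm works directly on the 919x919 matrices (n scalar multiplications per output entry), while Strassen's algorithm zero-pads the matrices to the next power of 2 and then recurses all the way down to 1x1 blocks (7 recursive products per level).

Matrix multiplication for 919x919 matrices:

Strassen's algorithm requires power-of-2 dimensions. Pad 919x919 to 1024x1024 (next power of 2).

Standard algorithm: 919^3 = 776151559 multiplications
Strassen's algorithm: 7^(log2(1024)) = 7^10 = 282475249 multiplications
Savings: 776151559 - 282475249 = 493676310 multiplications

Standard: 776151559 multiplications (919^3). Strassen: 282475249 multiplications (7^10, after padding to 1024x1024). Strassen reduces 8 recursive multiplications to 7 at each level.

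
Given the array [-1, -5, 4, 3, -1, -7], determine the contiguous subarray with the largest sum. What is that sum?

Using Kadane's algorithm on [-1, -5, 4, 3, -1, -7]:

Scanning through the array:
Position 1 (value -5): max_ending_here = -5, max_so_far = -1
Position 2 (value 4): max_ending_here = 4, max_so_far = 4
Position 3 (value 3): max_ending_here = 7, max_so_far = 7
Position 4 (value -1): max_ending_here = 6, max_so_far = 7
Position 5 (value -7): max_ending_here = -1, max_so_far = 7

Maximum subarray: [4, 3]
Maximum sum: 7

The maximum subarray is [4, 3] with sum 7. This subarray runs from index 2 to index 3.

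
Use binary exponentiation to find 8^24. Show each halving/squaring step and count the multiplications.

Computing 8^24 by squaring (build up from 8^1; each line after the first costs one multiplication):

8^1 = 8
8^2 = (8^1)^2 = 8^2 = 64
8^3 = 8 * 8^2 = 8 * 64 = 512
8^6 = (8^3)^2 = 512^2 = 262144
8^12 = (8^6)^2 = 262144^2 = 68719476736
8^24 = (8^12)^2 = 68719476736^2 = 4722366482869645213696

Result: 4722366482869645213696
Multiplications needed: 5 (5 lines after 8^1)

8^24 = 4722366482869645213696. Using exponentiation by squaring, this requires 5 multiplications. The key idea: if the exponent is even, square the half-power; if odd, multiply by the base once.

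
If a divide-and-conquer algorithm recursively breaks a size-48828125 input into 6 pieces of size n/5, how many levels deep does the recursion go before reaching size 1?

For divide and conquer with division factor 5:

Problem sizes at each level:
Level 0: 48828125
Level 1: 9765625
Level 2: 1953125
Level 3: 390625
Level 4: 78125
Level 5: 15625
Level 6: 3125
Level 7: 625
Level 8: 125
Level 9: 25
Level 10: 5
Level 11: 1

The root is level 0 and the size-1 base case is level 11 (the tree spans levels 0 through 11, i.e. 12 levels counting the root), so the depth is the number of divisions: log_5(48828125) = 11

The recursion tree depth is log_5(48828125) = 11. At each level, the problem size is divided by 5, so it takes 11 divisions to reduce to a base case of size 1. The algorithm makes 6 recursive calls at each level.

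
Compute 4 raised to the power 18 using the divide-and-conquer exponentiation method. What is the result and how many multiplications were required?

Computing 4^18 by squaring (build up from 4^1; each line after the first costs one multiplication):

4^1 = 4
4^2 = (4^1)^2 = 4^2 = 16
4^4 = (4^2)^2 = 16^2 = 256
4^8 = (4^4)^2 = 256^2 = 65536
4^9 = 4 * 4^8 = 4 * 65536 = 262144
4^18 = (4^9)^2 = 262144^2 = 68719476736

Result: 68719476736
Multiplications needed: 5 (5 lines after 4^1)

4^18 = 68719476736. Using exponentiation by squaring, this requires 5 multiplications. The key idea: if the exponent is even, square the half-power; if odd, multiply by the base once.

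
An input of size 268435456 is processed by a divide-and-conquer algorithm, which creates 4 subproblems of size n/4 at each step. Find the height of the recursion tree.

For divide and conquer with division factor 4:

Problem sizes at each level:
Level 0: 268435456
Level 1: 67108864
Level 2: 16777216
Level 3: 4194304
Level 4: 1048576
Level 5: 262144
Level 6: 65536
Level 7: 16384
Level 8: 4096
Level 9: 1024
Level 10: 256
Level 11: 64
Level 12: 16
Level 13: 4
Level 14: 1

The root is level 0 and the size-1 base case is level 14 (the tree spans levels 0 through 14, i.e. 15 levels counting the root), so the depth is the number of divisions: log_4(268435456) = 14

The recursion tree depth is log_4(268435456) = 14. At each level, the problem size is divided by 4, so it takes 14 divisions to reduce to a base case of size 1. The algorithm makes 4 recursive calls at each level.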